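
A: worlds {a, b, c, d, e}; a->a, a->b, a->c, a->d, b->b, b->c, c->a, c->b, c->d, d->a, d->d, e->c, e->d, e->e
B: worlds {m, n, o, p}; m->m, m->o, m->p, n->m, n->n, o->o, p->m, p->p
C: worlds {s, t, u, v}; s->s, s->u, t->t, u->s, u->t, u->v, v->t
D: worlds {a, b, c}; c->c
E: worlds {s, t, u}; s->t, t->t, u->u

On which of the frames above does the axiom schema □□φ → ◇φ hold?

A, B, C, E

Frame correspondent (Sahlqvist): ∀x ∃w (xR²w ∧ xRw) — i.e. a generalized confluence (Geach) condition.
A: condition met.
B: condition met.
C: condition met.
D: fails — at a but no w with aR²w and aRw.
E: condition met.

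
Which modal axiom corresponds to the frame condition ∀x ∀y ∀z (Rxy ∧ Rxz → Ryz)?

◇r → □◇r

A defining formula is ◇r → □◇r (the 5 axiom).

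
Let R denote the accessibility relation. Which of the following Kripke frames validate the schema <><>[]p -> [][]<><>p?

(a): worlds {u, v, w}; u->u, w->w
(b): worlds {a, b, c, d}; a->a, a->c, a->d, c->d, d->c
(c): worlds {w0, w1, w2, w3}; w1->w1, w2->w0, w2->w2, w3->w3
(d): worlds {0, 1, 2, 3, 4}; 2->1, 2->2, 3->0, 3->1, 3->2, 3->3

The schema corresponds to a generalized confluence (Geach) condition: forall x forall y forall z ((x R^2 y & x R^2 z) -> exists w (yRw & z R^2 w)).
(a): satisfies the condition.
(b): fails — aR²c, aR²c but no w with cRw and cR²w.
(c): fails — w2R²w0, w2R²w0 but no w with w0Rw and w0R²w.
(d): fails — 2R²1, 2R²1 but no w with 1Rw and 1R²w.

(a)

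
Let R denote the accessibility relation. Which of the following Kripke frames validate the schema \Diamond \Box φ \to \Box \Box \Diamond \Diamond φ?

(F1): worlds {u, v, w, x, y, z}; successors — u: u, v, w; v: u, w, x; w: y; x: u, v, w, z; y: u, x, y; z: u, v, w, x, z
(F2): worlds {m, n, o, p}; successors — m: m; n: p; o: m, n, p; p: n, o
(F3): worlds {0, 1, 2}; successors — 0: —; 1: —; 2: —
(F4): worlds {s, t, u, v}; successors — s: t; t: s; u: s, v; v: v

(F1), (F3)

This is the axiom for a generalized confluence (Geach) condition; its first-order frame correspondent is \forall x \forall y \forall z ((xRy \wedge x R^2 z) \to \exists w (yRw \wedge z R^2 w)).
(F1): satisfies the condition.
(F2): fails — oRm, oR²n but no w with mRw and nR²w.
(F3): satisfies the condition.
(F4): fails — uRs, uR²v but no w with sRw and vR²w.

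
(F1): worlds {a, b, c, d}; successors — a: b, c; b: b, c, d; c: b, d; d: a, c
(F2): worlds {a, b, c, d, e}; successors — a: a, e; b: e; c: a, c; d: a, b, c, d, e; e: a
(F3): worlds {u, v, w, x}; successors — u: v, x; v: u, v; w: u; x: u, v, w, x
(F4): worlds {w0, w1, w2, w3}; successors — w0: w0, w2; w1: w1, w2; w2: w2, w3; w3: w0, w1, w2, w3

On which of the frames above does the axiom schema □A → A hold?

(F4)

The schema corresponds to reflexivity: ∀x Rxx.
(F1): fails — world a does not see itself.
(F2): fails — world b does not see itself.
(F3): fails — world u does not see itself.
(F4): satisfies the condition.
Valid on: (F4).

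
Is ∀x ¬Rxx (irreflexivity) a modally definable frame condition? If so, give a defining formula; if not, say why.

Any modally definable frame class is closed under surjective bounded morphisms.
The 4-cycle (worlds a,b,c,d with a→b→c→d→a) is irreflexive, and the map sending every world to a single reflexive point • is a surjective bounded morphism (forth: every edge maps to (•,•); back: every world has a successor). So any modal formula valid on the 4-cycle is also valid on the reflexive point, which is not irreflexive.
Hence irreflexivity is not modally definable.

Not definable by any modal formula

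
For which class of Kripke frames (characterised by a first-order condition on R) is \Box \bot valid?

emptiness of R

This is the Ver axiom.
Its frame correspondent is emptiness of R — \forall x \forall y \neg Rxy.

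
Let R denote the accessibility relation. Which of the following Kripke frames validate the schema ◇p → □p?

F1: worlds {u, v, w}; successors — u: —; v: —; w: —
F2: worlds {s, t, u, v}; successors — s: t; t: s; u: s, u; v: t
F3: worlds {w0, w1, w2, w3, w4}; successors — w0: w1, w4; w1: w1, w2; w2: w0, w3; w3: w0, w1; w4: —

F1

This is the axiom for partial functionality; its first-order frame correspondent is ∀x ∀y ∀z (Rxy ∧ Rxz → y = z).
F1: holds.
F2: fails — u sees both s and u.
F3: fails — w0 sees both w1 and w4.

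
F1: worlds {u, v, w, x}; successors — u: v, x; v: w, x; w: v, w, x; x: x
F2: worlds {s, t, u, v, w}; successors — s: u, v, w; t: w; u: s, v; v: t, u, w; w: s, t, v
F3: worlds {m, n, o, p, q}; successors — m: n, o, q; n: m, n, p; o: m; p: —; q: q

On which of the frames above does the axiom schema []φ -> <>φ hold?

F1, F2

This is the axiom for seriality; its first-order frame correspondent is forall x exists y Rxy.
F1: holds.
F2: holds.
F3: fails — world p has no successor.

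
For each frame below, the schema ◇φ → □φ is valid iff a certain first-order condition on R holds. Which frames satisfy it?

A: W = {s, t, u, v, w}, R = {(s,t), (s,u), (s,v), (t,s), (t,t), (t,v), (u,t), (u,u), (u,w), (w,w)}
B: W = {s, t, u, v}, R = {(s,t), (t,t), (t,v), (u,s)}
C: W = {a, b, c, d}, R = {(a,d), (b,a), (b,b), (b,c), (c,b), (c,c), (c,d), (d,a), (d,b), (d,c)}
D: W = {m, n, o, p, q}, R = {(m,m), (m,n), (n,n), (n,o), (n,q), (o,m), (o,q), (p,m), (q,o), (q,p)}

none

This is the axiom for partial functionality; its first-order frame correspondent is ∀x ∀y ∀z (Rxy ∧ Rxz → y = z).
A: fails — s sees both t and u.
B: fails — t sees both t and v.
C: fails — b sees both a and b.
D: fails — m sees both m and n.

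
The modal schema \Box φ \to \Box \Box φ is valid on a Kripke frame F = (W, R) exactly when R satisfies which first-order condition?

transitivity: \forall x \forall y \forall z (Rxy \wedge Ryz \to Rxz)

This schema is the 4 axiom.
It corresponds to transitivity: \forall x \forall y \forall z (Rxy \wedge Ryz \to Rxz).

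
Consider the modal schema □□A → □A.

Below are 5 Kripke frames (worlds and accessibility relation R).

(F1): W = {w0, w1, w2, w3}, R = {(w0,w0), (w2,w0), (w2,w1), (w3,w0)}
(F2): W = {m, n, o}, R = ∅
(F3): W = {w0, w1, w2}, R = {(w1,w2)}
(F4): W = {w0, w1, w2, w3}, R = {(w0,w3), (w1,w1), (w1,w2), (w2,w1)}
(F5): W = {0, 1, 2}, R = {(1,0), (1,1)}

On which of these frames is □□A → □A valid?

This is the axiom for density; its first-order frame correspondent is ∀x ∀y (Rxy → ∃z (Rxz ∧ Rzy)).
(F1): fails — Rw2w1 but no z with Rw2z and Rzw1.
(F2): satisfies the condition.
(F3): fails — Rw1w2 but no z with Rw1z and Rzw2.
(F4): fails — Rw0w3 but no z with Rw0z and Rzw3.
(F5): satisfies the condition.

(F2), (F5)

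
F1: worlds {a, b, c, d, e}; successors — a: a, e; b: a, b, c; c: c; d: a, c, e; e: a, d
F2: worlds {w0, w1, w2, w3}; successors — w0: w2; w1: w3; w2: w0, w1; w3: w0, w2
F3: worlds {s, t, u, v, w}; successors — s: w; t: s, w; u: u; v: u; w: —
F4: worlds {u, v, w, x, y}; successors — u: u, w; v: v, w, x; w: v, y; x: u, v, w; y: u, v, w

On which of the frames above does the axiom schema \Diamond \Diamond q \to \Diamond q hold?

F3

Frame correspondent (Sahlqvist): \forall x \forall y (x R^2 y \to \exists w (y = w \wedge xRw)) — i.e. a generalized confluence (Geach) condition.
F1: fails — aR²d but no w with d=w and aRw.
F2: fails — w0R²w0 but no w with w0=w and w0Rw.
F3: holds.
F4: fails — uR²v but no t with v=t and uRt.
Valid on: F3.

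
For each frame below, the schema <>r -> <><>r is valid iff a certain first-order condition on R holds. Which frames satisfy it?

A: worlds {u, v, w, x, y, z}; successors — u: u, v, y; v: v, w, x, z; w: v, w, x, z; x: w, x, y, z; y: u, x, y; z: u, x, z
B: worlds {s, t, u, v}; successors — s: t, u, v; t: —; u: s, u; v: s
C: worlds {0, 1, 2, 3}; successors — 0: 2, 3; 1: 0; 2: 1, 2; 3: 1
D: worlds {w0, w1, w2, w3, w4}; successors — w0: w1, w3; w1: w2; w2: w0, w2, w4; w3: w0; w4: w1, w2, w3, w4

A

This is the axiom for a generalized confluence (Geach) condition; its first-order frame correspondent is forall x forall y (xRy -> exists w (y = w & x R^2 w)).
A: satisfies the condition.
B: fails — sRt but no w with t=w and sR²w.
C: fails — 0R3 but no w with 3=w and 0R²w.
D: fails — w0Rw1 but no w with w1=w and w0R²w.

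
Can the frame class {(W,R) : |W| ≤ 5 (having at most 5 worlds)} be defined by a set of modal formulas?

If a class were modally definable it would be closed under disjoint unions (Goldblatt–Thomason).
Any modal formula valid on each of 6 disjoint one-world frames is valid on their disjoint union (validity is preserved under disjoint unions). Each one-world frame has |W|=1≤5, but the union has |W|=6.
Hence having at most 5 worlds is not modally definable.

Not modally definable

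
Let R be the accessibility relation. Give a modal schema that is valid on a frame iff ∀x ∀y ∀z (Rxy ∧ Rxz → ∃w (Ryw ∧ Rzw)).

◇□q → □◇q

This is convergence; the standard corresponding axiom is .2: ◇□q → □◇q.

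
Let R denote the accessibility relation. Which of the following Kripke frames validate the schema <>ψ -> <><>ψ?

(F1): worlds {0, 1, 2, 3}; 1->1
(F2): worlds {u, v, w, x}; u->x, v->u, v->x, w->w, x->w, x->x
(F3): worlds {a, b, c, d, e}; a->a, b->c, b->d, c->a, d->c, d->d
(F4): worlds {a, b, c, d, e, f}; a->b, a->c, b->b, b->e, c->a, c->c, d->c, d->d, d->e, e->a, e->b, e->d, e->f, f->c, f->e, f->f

This is the axiom for a generalized confluence (Geach) condition; its first-order frame correspondent is forall x forall y (xRy -> exists w (y = w & x R^2 w)).
(F1): ✓.
(F2): fails — vRu but no t with u=t and vR²t.
(F3): ✓.
(F4): fails — eRa but no w with a=w and eR²w.

(F1), (F3)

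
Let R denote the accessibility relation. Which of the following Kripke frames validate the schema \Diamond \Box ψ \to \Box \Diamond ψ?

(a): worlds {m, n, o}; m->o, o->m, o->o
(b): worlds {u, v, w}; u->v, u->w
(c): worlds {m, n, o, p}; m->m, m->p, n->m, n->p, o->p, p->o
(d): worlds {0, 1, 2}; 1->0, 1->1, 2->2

This is the axiom for convergence; its first-order frame correspondent is \forall x \forall y \forall z (Rxy \wedge Rxz \to \exists w (Ryw \wedge Rzw)).
(a): condition met.
(b): fails — Ruv and Ruv but v and v have no common successor.
(c): fails — Rmm and Rmp but m and p have no common successor.
(d): fails — R10 and R10 but 0 and 0 have no common successor.
Valid on: (a).

(a)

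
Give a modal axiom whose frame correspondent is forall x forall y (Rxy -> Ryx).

s → □◇s

A defining formula is s → □◇s (the B axiom).
Suppose s→□◇s is valid. Take Rxy and set V(s)={x}. Then s at x, so □◇s at x, so ◇s at y, so some z with Ryz has s; z=x, i.e. Ryx.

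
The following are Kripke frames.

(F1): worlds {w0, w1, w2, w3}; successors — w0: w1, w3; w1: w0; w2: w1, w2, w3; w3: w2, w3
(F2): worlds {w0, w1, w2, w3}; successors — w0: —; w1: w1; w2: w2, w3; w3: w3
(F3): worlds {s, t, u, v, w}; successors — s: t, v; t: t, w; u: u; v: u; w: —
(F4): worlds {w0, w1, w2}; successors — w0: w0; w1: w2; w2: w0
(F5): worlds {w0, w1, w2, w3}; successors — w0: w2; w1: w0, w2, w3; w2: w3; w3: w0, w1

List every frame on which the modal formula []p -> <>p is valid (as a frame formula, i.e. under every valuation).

Frame correspondent (Sahlqvist): forall x exists y Rxy — i.e. seriality.
(F1): satisfies the condition.
(F2): fails — world w0 has no successor.
(F3): fails — world w has no successor.
(F4): satisfies the condition.
(F5): satisfies the condition.
Valid on: (F1), (F4), (F5).

(F1), (F4), (F5)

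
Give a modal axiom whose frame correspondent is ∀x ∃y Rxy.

□p → ◇p

This is seriality; the standard corresponding axiom is D: □p → ◇p.
Suppose □p→◇p is valid. At any x set V(p)=W. Then □p at x, so ◇p at x, so x has a successor.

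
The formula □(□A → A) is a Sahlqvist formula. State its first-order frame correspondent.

Suppose □(□A→A) is valid. Take Rxy and set V(A)={w : Ryw}. Then at y, □A holds; since □(□A→A) at x, □A→A at y, so A at y, i.e. Ryy.

shift-reflexivity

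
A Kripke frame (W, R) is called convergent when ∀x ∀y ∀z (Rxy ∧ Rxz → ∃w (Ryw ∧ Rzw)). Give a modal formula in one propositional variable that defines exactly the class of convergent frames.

This is convergence; the standard corresponding axiom is .2: ◇□r → □◇r.
Suppose ◇□r→□◇r is valid. Take Rxy, Rxz and set V(r)={w : Ryw}. Then □r at y so ◇□r at x, so □◇r at x, so ◇r at z, giving w with Rzw and Ryw.

◇□r → □◇r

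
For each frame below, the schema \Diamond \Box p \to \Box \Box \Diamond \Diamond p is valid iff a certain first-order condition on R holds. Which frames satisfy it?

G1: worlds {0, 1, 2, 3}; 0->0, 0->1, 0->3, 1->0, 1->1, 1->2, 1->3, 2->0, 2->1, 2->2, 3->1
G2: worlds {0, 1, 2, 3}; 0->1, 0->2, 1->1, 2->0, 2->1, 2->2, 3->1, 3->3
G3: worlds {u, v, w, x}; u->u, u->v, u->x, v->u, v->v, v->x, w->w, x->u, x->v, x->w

G1, G2

This is the axiom for a generalized confluence (Geach) condition; its first-order frame correspondent is \forall x \forall y \forall z ((xRy \wedge x R^2 z) \to \exists w (yRw \wedge z R^2 w)).
G1: ✓.
G2: ✓.
G3: fails — uRu, uR²w but no t with uRt and wR²t.
Valid on: G1, G2.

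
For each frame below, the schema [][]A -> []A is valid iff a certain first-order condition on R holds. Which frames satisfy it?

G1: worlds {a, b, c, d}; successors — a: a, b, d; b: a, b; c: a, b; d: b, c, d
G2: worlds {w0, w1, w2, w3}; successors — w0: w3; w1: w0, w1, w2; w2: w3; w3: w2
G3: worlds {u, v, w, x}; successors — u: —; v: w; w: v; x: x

G1

Frame correspondent (Sahlqvist): forall x forall y (Rxy -> exists z (Rxz & Rzy)) — i.e. density.
G1: satisfies the condition.
G2: fails — Rw3w2 but no z with Rw3z and Rzw2.
G3: fails — Rwv but no z with Rwz and Rzv.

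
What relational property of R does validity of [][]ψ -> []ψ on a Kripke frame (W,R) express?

density

Suppose □□ψ→□ψ is valid. Take Rxy and set V(ψ)={w : xR²w}. Then □□ψ at x, so □ψ at x, so ψ at y, i.e. ∃z(Rxz∧Rzy).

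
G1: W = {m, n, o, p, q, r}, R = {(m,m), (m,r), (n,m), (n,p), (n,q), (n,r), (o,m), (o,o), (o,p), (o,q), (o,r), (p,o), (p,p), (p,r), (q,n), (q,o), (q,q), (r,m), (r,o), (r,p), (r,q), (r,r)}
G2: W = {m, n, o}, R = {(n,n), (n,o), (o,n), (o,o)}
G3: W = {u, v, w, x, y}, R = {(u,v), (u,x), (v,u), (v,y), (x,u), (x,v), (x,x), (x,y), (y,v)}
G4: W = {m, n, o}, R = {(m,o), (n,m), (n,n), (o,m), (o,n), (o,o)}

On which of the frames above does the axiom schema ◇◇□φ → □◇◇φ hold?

Frame correspondent (Sahlqvist): ∀x ∀y ∀z ((xR²y ∧ xRz) → ∃w (yRw ∧ zR²w)) — i.e. a generalized confluence (Geach) condition.
G1: ✓.
G2: ✓.
G3: fails — uR²v, uRv but no t with vRt and vR²t.
G4: ✓.
Valid on: G1, G2, G4.

G1, G2, G4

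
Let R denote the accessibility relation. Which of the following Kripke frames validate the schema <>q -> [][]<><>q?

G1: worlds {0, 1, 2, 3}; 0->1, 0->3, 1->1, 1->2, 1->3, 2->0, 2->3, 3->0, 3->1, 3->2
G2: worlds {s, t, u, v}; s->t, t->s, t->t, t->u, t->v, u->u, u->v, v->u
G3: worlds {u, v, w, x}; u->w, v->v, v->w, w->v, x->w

G1, G3

This is the axiom for a generalized confluence (Geach) condition; its first-order frame correspondent is forall x forall y forall z ((xRy & x R^2 z) -> exists w (y = w & z R^2 w)).
G1: holds.
G2: fails — sRt, sR²u but no w with t=w and uR²w.
G3: holds.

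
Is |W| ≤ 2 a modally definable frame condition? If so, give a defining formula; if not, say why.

Not definable by any modal formula

If a class were modally definable it would be closed under disjoint unions (Goldblatt–Thomason).
Any modal formula valid on each of 3 disjoint one-world frames is valid on their disjoint union (validity is preserved under disjoint unions). Each one-world frame has |W|=1≤2, but the union has |W|=3.
Hence having at most 2 worlds is not modally definable.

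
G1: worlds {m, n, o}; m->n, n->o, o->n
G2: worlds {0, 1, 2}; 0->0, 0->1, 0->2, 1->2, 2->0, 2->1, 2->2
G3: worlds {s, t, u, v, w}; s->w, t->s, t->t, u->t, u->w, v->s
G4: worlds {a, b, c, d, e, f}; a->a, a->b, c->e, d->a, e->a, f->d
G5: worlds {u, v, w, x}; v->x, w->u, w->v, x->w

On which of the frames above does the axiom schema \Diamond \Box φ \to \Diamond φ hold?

Frame correspondent (Sahlqvist): \forall x \forall y (xRy \to \exists w (yRw \wedge xRw)) — i.e. a generalized confluence (Geach) condition.
G1: fails — mRn but no w with nRw and mRw.
G2: condition met.
G3: fails — sRw but no w* with wRw* and sRw*.
G4: fails — aRb but no w with bRw and aRw.
G5: fails — vRx but no t with xRt and vRt.
Valid on: G2.

G2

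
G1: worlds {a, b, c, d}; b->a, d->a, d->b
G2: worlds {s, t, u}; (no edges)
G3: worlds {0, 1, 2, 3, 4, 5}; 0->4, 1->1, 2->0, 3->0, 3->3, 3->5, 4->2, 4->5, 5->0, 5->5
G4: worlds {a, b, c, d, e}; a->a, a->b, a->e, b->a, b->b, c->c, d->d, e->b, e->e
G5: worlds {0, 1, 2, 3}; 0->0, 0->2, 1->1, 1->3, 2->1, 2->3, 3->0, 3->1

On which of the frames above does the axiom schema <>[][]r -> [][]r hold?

This is the axiom for a generalized confluence (Geach) condition; its first-order frame correspondent is forall x forall y forall z ((xRy & x R^2 z) -> exists w (y R^2 w & z = w)).
G1: fails — dRa, dR²a but no w with aR²w and a=w.
G2: holds.
G3: fails — 0R4, 0R²2 but no w with 4R²w and 2=w.
G4: holds.
G5: fails — 0R2, 0R²2 but no w with 2R²w and 2=w.

G2, G4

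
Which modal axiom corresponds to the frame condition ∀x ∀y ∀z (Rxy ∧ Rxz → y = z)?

◇r → □r

This is partial functionality; the standard corresponding axiom is CD: ◇r → □r.
Suppose ◇r→□r is valid. Take Rxy, Rxz and set V(r)={y}. Then ◇r at x, so □r at x, so r at z, i.e. z=y.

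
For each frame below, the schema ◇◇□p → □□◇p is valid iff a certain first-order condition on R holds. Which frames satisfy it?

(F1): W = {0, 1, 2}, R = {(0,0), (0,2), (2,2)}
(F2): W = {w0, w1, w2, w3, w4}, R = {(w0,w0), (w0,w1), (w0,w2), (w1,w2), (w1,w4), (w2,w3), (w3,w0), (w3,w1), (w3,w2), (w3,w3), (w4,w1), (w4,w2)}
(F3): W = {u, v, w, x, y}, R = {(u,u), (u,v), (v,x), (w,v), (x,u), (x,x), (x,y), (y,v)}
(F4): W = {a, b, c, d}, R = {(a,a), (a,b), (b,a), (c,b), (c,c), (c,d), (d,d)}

This is the axiom for a generalized confluence (Geach) condition; its first-order frame correspondent is ∀x ∀y ∀z ((xR²y ∧ xR²z) → ∃w (yRw ∧ zRw)).
(F1): ✓.
(F2): fails — w0R²w0, w0R²w2 but no w with w0Rw and w2Rw.
(F3): fails — uR²u, uR²v but no t with uRt and vRt.
(F4): fails — cR²a, cR²d but no w with aRw and dRw.
Valid on: (F1).

(F1)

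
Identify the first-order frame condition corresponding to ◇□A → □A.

Equivalently (dual form): ◇A → □◇A.
Suppose ◇A→□◇A is valid. Take Rxy, Rxz and set V(A)={y}. Then ◇A at x, so □◇A at x, so ◇A at z, so some w with Rzw has A; w=y, i.e. Rzy. By symmetry of the argument, Ryz.
The converse is a direct semantic check.
Frame condition: ∀x ∀y ∀z (Rxy ∧ Rxz → Ryz).

the Euclidean property: ∀x ∀y ∀z (Rxy ∧ Rxz → Ryz)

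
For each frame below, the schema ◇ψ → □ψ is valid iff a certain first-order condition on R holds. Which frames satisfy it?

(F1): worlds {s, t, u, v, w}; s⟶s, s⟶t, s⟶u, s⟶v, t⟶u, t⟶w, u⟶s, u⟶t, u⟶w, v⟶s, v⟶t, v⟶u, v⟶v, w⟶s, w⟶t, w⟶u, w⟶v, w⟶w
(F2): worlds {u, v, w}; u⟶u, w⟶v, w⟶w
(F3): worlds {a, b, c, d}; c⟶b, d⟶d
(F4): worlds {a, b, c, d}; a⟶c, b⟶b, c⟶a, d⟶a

(F3), (F4)

Frame correspondent (Sahlqvist): ∀x ∀y ∀z (Rxy ∧ Rxz → y = z) — i.e. partial functionality.
(F1): fails — s sees both s and t.
(F2): fails — w sees both v and w.
(F3): satisfies the condition.
(F4): satisfies the condition.
Valid on: (F3), (F4).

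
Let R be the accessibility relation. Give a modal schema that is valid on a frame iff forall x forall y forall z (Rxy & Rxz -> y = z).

◇q → □q

This is partial functionality; the standard corresponding axiom is CD: ◇q → □q.
Suppose ◇q→□q is valid. Take Rxy, Rxz and set V(q)={y}. Then ◇q at x, so □q at x, so q at z, i.e. z=y.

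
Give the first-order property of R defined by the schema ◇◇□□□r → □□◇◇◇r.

This is a Sahlqvist (Geach-type) schema ◇^2□^3r → □^2◇^3r.
First-order correspondent: ∀x ∀y ∀z ((xR²y ∧ xR²z) → ∃w (yR³w ∧ zR³w)).

∀x ∀y ∀z ((xR²y ∧ xR²z) → ∃w (yR³w ∧ zR³w))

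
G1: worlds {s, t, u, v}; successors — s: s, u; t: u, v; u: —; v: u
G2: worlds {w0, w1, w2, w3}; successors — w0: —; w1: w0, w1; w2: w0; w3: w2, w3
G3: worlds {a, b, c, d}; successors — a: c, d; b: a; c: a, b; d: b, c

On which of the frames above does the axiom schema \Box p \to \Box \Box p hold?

G1

The schema corresponds to transitivity: \forall x \forall y \forall z (Rxy \wedge Ryz \to Rxz).
G1: satisfies the condition.
G2: fails — Rw3w2 and Rw2w0 but not Rw3w0.
G3: fails — Rdc and Rca but not Rda.
Valid on: G1.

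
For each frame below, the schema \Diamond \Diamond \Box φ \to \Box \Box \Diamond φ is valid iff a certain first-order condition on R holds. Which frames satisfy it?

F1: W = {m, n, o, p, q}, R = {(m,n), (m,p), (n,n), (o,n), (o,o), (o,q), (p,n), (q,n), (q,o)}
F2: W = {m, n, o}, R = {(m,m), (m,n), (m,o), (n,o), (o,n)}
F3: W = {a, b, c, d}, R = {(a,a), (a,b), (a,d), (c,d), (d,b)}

F1

The schema corresponds to a generalized confluence (Geach) condition: \forall x \forall y \forall z ((x R^2 y \wedge x R^2 z) \to \exists w (yRw \wedge zRw)).
F1: satisfies the condition.
F2: fails — mR²n, mR²o but no w with nRw and oRw.
F3: fails — aR²a, aR²b but no w with aRw and bRw.
Valid on: F1.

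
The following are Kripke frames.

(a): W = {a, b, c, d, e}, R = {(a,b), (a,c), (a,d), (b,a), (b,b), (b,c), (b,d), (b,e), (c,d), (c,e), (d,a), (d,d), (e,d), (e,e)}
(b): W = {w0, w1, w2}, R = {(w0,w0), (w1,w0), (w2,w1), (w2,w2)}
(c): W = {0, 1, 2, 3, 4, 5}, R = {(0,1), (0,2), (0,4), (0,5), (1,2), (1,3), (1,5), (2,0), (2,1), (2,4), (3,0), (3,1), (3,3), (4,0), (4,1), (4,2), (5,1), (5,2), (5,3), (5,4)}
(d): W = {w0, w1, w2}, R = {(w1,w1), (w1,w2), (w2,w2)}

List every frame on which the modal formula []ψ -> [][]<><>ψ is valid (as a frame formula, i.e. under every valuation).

(a), (c), (d)

This is the axiom for a generalized confluence (Geach) condition; its first-order frame correspondent is forall x forall z (x R^2 z -> exists w (xRw & z R^2 w)).
(a): ✓.
(b): fails — w2R²w0 but no w with w2Rw and w0R²w.
(c): ✓.
(d): ✓.
Valid on: (a), (c), (d).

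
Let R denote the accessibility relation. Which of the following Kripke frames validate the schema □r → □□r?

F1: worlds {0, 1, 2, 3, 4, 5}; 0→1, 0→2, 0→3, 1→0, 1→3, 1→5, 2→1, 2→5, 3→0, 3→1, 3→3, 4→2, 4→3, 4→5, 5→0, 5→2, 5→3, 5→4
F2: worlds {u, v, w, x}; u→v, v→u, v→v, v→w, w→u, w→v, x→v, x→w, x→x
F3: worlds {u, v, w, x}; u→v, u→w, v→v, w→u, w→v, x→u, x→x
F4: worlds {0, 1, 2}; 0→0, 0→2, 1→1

F4

Frame correspondent (Sahlqvist): ∀x ∀y ∀z (Rxy ∧ Ryz → Rxz) — i.e. transitivity.
F1: fails — R10 and R02 but not R12.
F2: fails — Ruv and Rvw but not Ruw.
F3: fails — Rwu and Ruw but not Rww.
F4: ✓.
Valid on: F4.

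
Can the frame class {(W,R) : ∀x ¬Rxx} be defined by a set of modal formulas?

No — not modally definable

Any modally definable frame class is closed under surjective bounded morphisms.
The 2-cycle (worlds 0,1 with 0→1→0) is irreflexive, and the map sending every world to a single reflexive point • is a surjective bounded morphism (forth: every edge maps to (•,•); back: every world has a successor). So any modal formula valid on the 2-cycle is also valid on the reflexive point, which is not irreflexive.
So the class is not modally definable.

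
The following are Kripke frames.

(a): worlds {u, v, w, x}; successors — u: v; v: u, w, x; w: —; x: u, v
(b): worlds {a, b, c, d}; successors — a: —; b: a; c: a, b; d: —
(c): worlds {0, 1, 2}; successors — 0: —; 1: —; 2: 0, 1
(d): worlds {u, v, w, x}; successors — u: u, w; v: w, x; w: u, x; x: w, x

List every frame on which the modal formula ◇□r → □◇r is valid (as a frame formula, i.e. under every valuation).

(d)

The schema corresponds to convergence: ∀x ∀y ∀z (Rxy ∧ Rxz → ∃w (Ryw ∧ Rzw)).
(a): fails — Rvw and Rvw but w and w have no common successor.
(b): fails — Rba and Rba but a and a have no common successor.
(c): fails — R20 and R20 but 0 and 0 have no common successor.
(d): ✓.
Valid on: (d).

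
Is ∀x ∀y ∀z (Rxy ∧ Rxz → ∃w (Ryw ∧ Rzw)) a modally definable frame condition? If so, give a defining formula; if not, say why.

Yes: it is convergence, defined by the .2 schema ◇□q → □◇q.
Suppose ◇□q→□◇q is valid. Take Rxy, Rxz and set V(q)={w : Ryw}. Then □q at y so ◇□q at x, so □◇q at x, so ◇q at z, giving w with Rzw and Ryw.

Yes — defined by ◇□q → □◇q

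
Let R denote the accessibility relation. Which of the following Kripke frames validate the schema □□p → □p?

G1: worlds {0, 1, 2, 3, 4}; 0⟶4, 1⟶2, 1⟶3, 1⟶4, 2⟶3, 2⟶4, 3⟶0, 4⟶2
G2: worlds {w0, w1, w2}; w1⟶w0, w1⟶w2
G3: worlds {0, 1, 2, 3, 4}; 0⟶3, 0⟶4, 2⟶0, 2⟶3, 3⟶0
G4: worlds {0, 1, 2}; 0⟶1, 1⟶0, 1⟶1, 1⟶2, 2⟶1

Frame correspondent (Sahlqvist): ∀x ∀y (Rxy → ∃z (Rxz ∧ Rzy)) — i.e. density.
G1: fails — R23 but no z with R2z and Rz3.
G2: fails — Rw1w2 but no z with Rw1z and Rzw2.
G3: fails — R04 but no z with R0z and Rz4.
G4: holds.
Valid on: G4.

G4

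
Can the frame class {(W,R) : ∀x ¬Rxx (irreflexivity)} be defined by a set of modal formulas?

No

If a class were modally definable it would be closed under surjective bounded morphisms (Goldblatt–Thomason).
The 4-cycle (worlds a,b,c,d with a→b→c→d→a) is irreflexive, and the map sending every world to a single reflexive point • is a surjective bounded morphism (forth: every edge maps to (•,•); back: every world has a successor). So any modal formula valid on the 4-cycle is also valid on the reflexive point, which is not irreflexive.
Hence irreflexivity is not modally definable.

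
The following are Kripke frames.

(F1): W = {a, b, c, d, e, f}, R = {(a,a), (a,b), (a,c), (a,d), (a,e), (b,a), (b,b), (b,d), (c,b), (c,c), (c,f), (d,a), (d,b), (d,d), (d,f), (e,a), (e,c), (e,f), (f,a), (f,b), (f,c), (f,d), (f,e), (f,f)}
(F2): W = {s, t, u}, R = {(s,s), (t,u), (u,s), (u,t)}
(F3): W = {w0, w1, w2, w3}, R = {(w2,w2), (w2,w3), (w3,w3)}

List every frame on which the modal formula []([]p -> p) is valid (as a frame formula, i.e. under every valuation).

Frame correspondent (Sahlqvist): forall x forall y (Rxy -> Ryy) — i.e. shift-reflexivity.
(F1): fails — Rae but not Ree.
(F2): fails — Rut but not Rtt.
(F3): condition met.

(F3)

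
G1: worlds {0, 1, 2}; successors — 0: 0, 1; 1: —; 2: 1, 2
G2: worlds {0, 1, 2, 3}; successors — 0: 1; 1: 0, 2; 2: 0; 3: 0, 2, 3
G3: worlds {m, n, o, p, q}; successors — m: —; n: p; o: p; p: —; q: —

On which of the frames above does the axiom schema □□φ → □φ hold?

G1

This is the axiom for density; its first-order frame correspondent is ∀x ∀y (Rxy → ∃z (Rxz ∧ Rzy)).
G1: ✓.
G2: fails — R12 but no z with R1z and Rz2.
G3: fails — Rnp but no z with Rnz and Rzp.
Valid on: G1.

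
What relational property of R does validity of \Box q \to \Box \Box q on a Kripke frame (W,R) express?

transitivity: \forall x \forall y \forall z (Rxy \wedge Ryz \to Rxz)

Suppose □q→□□q is valid. Take Rxy, Ryz and set V(q)={w : Rxw}. Then □q at x, so □□q at x, so □q at y, so q at z, i.e. Rxz.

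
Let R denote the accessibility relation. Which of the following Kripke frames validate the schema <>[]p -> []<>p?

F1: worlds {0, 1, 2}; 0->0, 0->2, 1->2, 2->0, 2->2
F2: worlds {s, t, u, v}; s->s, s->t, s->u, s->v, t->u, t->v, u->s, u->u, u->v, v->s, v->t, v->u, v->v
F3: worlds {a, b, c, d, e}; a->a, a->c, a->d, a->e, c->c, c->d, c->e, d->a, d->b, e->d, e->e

F1, F2

The schema corresponds to convergence: forall x forall y forall z (Rxy & Rxz -> exists w (Ryw & Rzw)).
F1: holds.
F2: holds.
F3: fails — Rae and Rad but e and d have no common successor.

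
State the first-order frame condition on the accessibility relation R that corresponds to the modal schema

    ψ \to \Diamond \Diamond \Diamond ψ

This is a Sahlqvist (Geach-type) schema ◇^0□^0ψ → □^0◇^3ψ.
First-order correspondent: \forall x \exists w (x = w \wedge x R^3 w).

\forall x \exists w (x = w \wedge x R^3 w)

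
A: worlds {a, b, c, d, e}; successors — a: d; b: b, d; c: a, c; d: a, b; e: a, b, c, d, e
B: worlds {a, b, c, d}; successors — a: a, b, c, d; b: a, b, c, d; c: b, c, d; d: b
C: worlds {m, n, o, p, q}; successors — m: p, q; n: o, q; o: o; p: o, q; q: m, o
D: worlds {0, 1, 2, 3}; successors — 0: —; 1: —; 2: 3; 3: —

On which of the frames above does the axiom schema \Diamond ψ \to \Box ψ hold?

D

This is the axiom for partial functionality; its first-order frame correspondent is \forall x \forall y \forall z (Rxy \wedge Rxz \to y = z).
A: fails — b sees both b and d.
B: fails — a sees both a and b.
C: fails — m sees both p and q.
D: satisfies the condition.
Valid on: D.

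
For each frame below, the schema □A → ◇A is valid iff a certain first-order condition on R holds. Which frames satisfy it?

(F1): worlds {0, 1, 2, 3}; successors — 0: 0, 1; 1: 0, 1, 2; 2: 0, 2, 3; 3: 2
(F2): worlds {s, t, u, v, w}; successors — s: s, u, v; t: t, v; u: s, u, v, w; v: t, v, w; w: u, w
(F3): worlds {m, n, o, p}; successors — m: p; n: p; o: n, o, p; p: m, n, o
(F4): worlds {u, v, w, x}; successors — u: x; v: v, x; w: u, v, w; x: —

The schema corresponds to seriality: ∀x ∃y Rxy.
(F1): holds.
(F2): holds.
(F3): holds.
(F4): fails — world x has no successor.
Valid on: (F1), (F2), (F3).

(F1), (F2), (F3)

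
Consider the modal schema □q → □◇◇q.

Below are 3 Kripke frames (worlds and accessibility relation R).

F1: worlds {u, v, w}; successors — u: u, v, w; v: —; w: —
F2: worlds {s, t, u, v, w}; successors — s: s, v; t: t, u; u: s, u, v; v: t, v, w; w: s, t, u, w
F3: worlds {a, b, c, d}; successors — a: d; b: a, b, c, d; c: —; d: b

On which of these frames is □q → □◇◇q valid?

F2

This is the axiom for a generalized confluence (Geach) condition; its first-order frame correspondent is ∀x ∀z (xRz → ∃w (xRw ∧ zR²w)).
F1: fails — uRv but no t with uRt and vR²t.
F2: holds.
F3: fails — bRc but no w with bRw and cR²w.
Valid on: F2.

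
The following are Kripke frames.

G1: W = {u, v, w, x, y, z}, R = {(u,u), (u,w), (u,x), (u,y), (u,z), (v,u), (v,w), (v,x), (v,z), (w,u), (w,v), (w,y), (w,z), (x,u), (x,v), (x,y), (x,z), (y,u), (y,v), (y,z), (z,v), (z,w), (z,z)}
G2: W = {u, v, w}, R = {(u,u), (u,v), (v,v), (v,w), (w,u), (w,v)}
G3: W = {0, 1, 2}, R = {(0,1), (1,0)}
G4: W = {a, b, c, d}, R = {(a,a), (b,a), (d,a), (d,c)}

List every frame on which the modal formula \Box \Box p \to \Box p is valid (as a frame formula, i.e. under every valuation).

G1, G2

Frame correspondent (Sahlqvist): \forall x \forall y (Rxy \to \exists z (Rxz \wedge Rzy)) — i.e. density.
G1: holds.
G2: holds.
G3: fails — R01 but no z with R0z and Rz1.
G4: fails — Rdc but no z with Rdz and Rzc.
Valid on: G1, G2.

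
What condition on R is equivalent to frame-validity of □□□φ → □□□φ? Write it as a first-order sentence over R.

This is a Sahlqvist (Geach-type) schema ◇^0□^3φ → □^3◇^0φ.
Minimal-valuation argument: fix x; take any y with xR^0y and any z with xR^3z. Set V(φ) to the set of worlds R-reachable from y in exactly 3 steps. Then □^3φ holds at y, so the antecedent holds at x; validity forces ◇^0φ at z, giving a w with zR^0w and yR^3w.
First-order correspondent: ∀x ∀z (xR³z → ∃w (xR³w ∧ z = w)).

∀x ∀z (xR³z → ∃w (xR³w ∧ z = w))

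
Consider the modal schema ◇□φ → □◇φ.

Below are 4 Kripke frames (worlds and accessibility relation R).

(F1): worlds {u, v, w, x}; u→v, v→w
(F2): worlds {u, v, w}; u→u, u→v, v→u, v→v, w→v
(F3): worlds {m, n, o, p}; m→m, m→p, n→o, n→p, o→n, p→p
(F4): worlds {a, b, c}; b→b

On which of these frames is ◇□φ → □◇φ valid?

Frame correspondent (Sahlqvist): ∀x ∀y ∀z (Rxy ∧ Rxz → ∃w (Ryw ∧ Rzw)) — i.e. convergence.
(F1): fails — Rvw and Rvw but w and w have no common successor.
(F2): condition met.
(F3): fails — Rno and Rnp but o and p have no common successor.
(F4): condition met.

(F2), (F4)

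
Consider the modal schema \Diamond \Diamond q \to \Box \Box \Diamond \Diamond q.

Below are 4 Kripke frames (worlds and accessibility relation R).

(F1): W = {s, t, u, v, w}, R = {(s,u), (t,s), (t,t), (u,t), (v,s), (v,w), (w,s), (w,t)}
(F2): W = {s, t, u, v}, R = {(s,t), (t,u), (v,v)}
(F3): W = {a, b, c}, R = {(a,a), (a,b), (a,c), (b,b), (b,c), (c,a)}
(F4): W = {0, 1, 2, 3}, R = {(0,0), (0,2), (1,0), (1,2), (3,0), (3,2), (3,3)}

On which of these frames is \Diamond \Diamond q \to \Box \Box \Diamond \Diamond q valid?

(F3)

Frame correspondent (Sahlqvist): \forall x \forall y \forall z ((x R^2 y \wedge x R^2 z) \to \exists w (y = w \wedge z R^2 w)) — i.e. a generalized confluence (Geach) condition.
(F1): fails — tR²s, tR²s but no w* with s=w* and sR²w*.
(F2): fails — sR²u, sR²u but no w with u=w and uR²w.
(F3): ✓.
(F4): fails — 0R²0, 0R²2 but no w with 0=w and 2R²w.
Valid on: (F3).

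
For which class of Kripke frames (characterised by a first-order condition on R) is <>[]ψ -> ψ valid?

This is a form of the B axiom.
Its frame correspondent is symmetry — forall x forall y (Rxy -> Ryx).

Symmetry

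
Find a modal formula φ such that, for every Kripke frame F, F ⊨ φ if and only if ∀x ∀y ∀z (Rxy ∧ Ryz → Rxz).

This is transitivity; the standard corresponding axiom is 4: □r → □□r.
Suppose □r→□□r is valid. Take Rxy, Ryz and set V(r)={w : Rxw}. Then □r at x, so □□r at x, so □r at y, so r at z, i.e. Rxz.

□r → □□r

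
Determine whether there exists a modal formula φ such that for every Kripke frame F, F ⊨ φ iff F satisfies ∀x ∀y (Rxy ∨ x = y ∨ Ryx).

Not definable by any modal formula

Modal frame validity is preserved under disjoint unions.
Take 2 disjoint single-world reflexive frames: each is trivially connected, but their disjoint union has 2 worlds with no edge between distinct components, so it is not connected.
So the class is not modally definable.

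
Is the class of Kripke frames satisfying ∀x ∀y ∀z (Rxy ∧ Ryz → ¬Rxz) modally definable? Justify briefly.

No — not modally definable

Modal frame validity is preserved under surjective bounded morphisms.
The 7-cycle (worlds a,b,c,d,e,f,g with a→b→c→d→e→f→g→a) is intransitive. Mapping every world to a single reflexive point • is a surjective bounded morphism; the reflexive point is not intransitive (R••∧R•• but R••).
Hence intransitivity is not modally definable.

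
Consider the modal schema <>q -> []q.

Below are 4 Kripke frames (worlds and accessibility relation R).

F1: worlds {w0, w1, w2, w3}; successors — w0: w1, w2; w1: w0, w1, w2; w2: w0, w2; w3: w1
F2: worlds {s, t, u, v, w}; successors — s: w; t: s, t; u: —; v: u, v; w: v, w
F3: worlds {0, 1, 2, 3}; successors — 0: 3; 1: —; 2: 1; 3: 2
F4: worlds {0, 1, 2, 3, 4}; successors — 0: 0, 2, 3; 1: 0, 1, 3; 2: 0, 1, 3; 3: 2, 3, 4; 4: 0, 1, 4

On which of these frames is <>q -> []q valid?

F3

Frame correspondent (Sahlqvist): forall x forall y forall z (Rxy & Rxz -> y = z) — i.e. partial functionality.
F1: fails — w0 sees both w1 and w2.
F2: fails — t sees both s and t.
F3: satisfies the condition.
F4: fails — 0 sees both 0 and 2.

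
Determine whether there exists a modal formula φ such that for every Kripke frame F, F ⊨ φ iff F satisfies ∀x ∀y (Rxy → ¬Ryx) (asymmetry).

If a class were modally definable it would be closed under surjective bounded morphisms (Goldblatt–Thomason).
The 3-cycle (worlds 0,1,2 with 0→1→2→0) is asymmetric. Mapping every world to a single reflexive point • is a surjective bounded morphism, and the reflexive point is not asymmetric (R•• but asymmetry requires ¬R••).
Hence asymmetry is not modally definable.

No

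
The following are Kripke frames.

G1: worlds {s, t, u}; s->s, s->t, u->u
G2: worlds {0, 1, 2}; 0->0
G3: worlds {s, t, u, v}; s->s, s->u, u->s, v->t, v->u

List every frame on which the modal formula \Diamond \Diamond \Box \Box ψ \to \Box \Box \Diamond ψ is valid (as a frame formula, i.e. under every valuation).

Frame correspondent (Sahlqvist): \forall x \forall y \forall z ((x R^2 y \wedge x R^2 z) \to \exists w (y R^2 w \wedge zRw)) — i.e. a generalized confluence (Geach) condition.
G1: fails — sR²s, sR²t but no w with sR²w and tRw.
G2: holds.
G3: holds.

G2, G3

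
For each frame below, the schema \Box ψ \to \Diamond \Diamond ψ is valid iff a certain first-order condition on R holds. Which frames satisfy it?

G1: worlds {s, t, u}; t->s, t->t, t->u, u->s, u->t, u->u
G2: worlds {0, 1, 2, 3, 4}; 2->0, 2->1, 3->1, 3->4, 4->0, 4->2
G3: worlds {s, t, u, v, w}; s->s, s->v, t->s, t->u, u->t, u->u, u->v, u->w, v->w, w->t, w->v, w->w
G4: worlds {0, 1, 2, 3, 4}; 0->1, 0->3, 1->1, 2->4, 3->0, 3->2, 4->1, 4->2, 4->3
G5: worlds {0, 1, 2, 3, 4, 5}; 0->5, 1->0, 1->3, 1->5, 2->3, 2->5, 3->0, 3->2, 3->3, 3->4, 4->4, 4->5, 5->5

G3, G5

The schema corresponds to a generalized confluence (Geach) condition: \forall x \exists w (xRw \wedge x R^2 w).
G1: fails — at s but no w with sRw and sR²w.
G2: fails — at 0 but no w with 0Rw and 0R²w.
G3: ✓.
G4: fails — at 2 but no w with 2Rw and 2R²w.
G5: ✓.
Valid on: G3, G5.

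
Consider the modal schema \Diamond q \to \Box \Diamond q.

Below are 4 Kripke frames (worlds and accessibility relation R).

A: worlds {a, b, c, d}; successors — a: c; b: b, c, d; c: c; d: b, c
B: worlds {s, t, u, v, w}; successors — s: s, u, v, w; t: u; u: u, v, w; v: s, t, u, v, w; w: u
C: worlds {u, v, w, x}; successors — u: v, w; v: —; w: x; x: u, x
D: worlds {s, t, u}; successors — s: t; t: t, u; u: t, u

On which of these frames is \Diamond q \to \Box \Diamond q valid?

D

Frame correspondent (Sahlqvist): \forall x \forall y \forall z (Rxy \wedge Rxz \to Ryz) — i.e. the Euclidean property.
A: fails — Rbc and Rbb but not Rcb.
B: fails — Rsw and Rsv but not Rwv.
C: fails — Ruv and Ruv but not Rvv.
D: holds.
Valid on: D.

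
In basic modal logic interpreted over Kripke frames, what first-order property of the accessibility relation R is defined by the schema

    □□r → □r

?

density

Suppose □□r→□r is valid. Take Rxy and set V(r)={w : xR²w}. Then □□r at x, so □r at x, so r at y, i.e. ∃z(Rxz∧Rzy).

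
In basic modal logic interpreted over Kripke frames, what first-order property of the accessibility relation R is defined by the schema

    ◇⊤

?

This is a form of the D axiom.
It corresponds to seriality: ∀x ∃y Rxy.

seriality: ∀x ∃y Rxy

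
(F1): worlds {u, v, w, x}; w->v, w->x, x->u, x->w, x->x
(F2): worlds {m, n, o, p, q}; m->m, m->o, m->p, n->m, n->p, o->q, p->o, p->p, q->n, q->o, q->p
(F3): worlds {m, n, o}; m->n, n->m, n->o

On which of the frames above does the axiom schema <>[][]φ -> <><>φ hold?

(F2)

Frame correspondent (Sahlqvist): forall x forall y (xRy -> exists w (y R^2 w & x R^2 w)) — i.e. a generalized confluence (Geach) condition.
(F1): fails — wRv but no t with vR²t and wR²t.
(F2): satisfies the condition.
(F3): fails — mRn but no w with nR²w and mR²w.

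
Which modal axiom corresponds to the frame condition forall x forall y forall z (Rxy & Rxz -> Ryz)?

This is the Euclidean property; the standard corresponding axiom is 5: ◇r → □◇r.
Suppose ◇r→□◇r is valid. Take Rxy, Rxz and set V(r)={y}. Then ◇r at x, so □◇r at x, so ◇r at z, so some w with Rzw has r; w=y, i.e. Rzy. By symmetry of the argument, Ryz.

◇r → □◇r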